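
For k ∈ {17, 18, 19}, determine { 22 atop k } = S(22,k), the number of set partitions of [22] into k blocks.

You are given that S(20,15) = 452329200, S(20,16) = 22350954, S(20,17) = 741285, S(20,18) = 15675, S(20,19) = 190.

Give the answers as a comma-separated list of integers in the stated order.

1404142047, 53374629, 1389850

r21: T_21,16=16×22350954+452329200=809944464; T_21,17=17×741285+22350954=34952799; T_21,18=18×15675+741285=1023435; T_21,19=19×190+15675=19285
r22: T_22,17=17×34952799+809944464=1404142047; T_22,18=18×1023435+34952799=53374629; T_22,19=19×19285+1023435=1389850
Read S(22,17) = 1404142047, S(22,18) = 53374629, S(22,19) = 1389850.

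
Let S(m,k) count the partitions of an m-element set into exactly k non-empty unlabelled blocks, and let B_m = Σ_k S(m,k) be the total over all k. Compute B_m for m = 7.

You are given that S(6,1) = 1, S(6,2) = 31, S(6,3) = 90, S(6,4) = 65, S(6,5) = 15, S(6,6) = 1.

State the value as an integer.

[7] T[7,1]:1*1+0=1 · T[7,2]:2*31+1=63 · T[7,3]:3*90+31=301 · T[7,4]:4*65+90=350 · T[7,5]:5*15+65=140 · T[7,6]:6*1+15=21 · T[7,7]:7*0+1=1
B_7 = ΣS(7,k) = 1+63+301+350+140+21+1 = 877

877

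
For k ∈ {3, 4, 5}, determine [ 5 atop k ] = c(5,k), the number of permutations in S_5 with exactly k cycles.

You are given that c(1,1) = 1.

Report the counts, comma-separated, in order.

35, 10, 1

@2  (2,1):1·1+0→1, (2,2):0·1+1→1
@3  (3,1):1·2+0→2, (3,2):1·2+1→3, (3,3):0·2+1→1
@4  (4,2):3·3+2→11, (4,3):1·3+3→6, (4,4):0·3+1→1
@5  (5,3):6·4+11→35, (5,4):1·4+6→10, (5,5):0·4+1→1
Read c(5,3) = 35, c(5,4) = 10, c(5,5) = 1.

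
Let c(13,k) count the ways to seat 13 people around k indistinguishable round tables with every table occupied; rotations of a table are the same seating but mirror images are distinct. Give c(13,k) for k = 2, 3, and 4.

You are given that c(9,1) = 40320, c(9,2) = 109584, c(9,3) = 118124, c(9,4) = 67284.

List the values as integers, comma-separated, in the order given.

row 10: T[10][1]=9·40320+0=362880  T[10][2]=9·109584+40320=1026576  T[10][3]=9·118124+109584=1172700  T[10][4]=9·67284+118124=723680
row 11: T[11][1]=10·362880+0=3628800  T[11][2]=10·1026576+362880=10628640  T[11][3]=10·1172700+1026576=12753576  T[11][4]=10·723680+1172700=8409500
row 12: T[12][1]=11·3628800+0=39916800  T[12][2]=11·10628640+3628800=120543840  T[12][3]=11·12753576+10628640=150917976  T[12][4]=11·8409500+12753576=105258076
row 13: T[13][2]=12·120543840+39916800=1486442880  T[13][3]=12·150917976+120543840=1931559552  T[13][4]=12·105258076+150917976=1414014888
Read c(13,2) = 1486442880, c(13,3) = 1931559552, c(13,4) = 1414014888.

1486442880, 1931559552, 1414014888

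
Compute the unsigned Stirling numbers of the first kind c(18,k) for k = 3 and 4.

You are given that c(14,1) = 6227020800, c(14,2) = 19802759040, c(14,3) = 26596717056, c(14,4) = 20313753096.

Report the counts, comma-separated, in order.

1821602444624640, 1583313975727488

r15: T_15,1=14×6227020800+0=87178291200; T_15,2=14×19802759040+6227020800=283465647360; T_15,3=14×26596717056+19802759040=392156797824; T_15,4=14×20313753096+26596717056=310989260400
r16: T_16,1=15×87178291200+0=1307674368000; T_16,2=15×283465647360+87178291200=4339163001600; T_16,3=15×392156797824+283465647360=6165817614720; T_16,4=15×310989260400+392156797824=5056995703824
r17: T_17,2=16×4339163001600+1307674368000=70734282393600; T_17,3=16×6165817614720+4339163001600=102992244837120; T_17,4=16×5056995703824+6165817614720=87077748875904
r18: T_18,3=17×102992244837120+70734282393600=1821602444624640; T_18,4=17×87077748875904+102992244837120=1583313975727488
Read c(18,3) = 1821602444624640, c(18,4) = 1583313975727488.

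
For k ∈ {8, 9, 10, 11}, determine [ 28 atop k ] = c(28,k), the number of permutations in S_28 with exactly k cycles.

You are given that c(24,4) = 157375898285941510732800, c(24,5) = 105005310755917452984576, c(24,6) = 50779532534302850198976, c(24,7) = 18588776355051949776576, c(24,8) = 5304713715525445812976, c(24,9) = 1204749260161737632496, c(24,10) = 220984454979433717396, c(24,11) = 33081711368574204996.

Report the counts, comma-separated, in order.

r25: T_25,5=24×105005310755917452984576+157375898285941510732800=2677503356427960382362624; T_25,6=24×50779532534302850198976+105005310755917452984576=1323714091579185857760000; T_25,7=24×18588776355051949776576+50779532534302850198976=496910165055549644836800; T_25,8=24×5304713715525445812976+18588776355051949776576=145901905527662649288000; T_25,9=24×1204749260161737632496+5304713715525445812976=34218695959407148992880; T_25,10=24×220984454979433717396+1204749260161737632496=6508376179668146850000; T_25,11=24×33081711368574204996+220984454979433717396=1014945527825214637300
r26: T_26,6=25×1323714091579185857760000+2677503356427960382362624=35770355645907606826362624; T_26,7=25×496910165055549644836800+1323714091579185857760000=13746468217967926978680000; T_26,8=25×145901905527662649288000+496910165055549644836800=4144457803247115877036800; T_26,9=25×34218695959407148992880+145901905527662649288000=1001369304512841374110000; T_26,10=25×6508376179668146850000+34218695959407148992880=196928100451110820242880; T_26,11=25×1014945527825214637300+6508376179668146850000=31882014375298512782500
r27: T_27,7=26×13746468217967926978680000+35770355645907606826362624=393178529313073708272042624; T_27,8=26×4144457803247115877036800+13746468217967926978680000=121502371102392939781636800; T_27,9=26×1001369304512841374110000+4144457803247115877036800=30180059720580991603896800; T_27,10=26×196928100451110820242880+1001369304512841374110000=6121499916241722700424880; T_27,11=26×31882014375298512782500+196928100451110820242880=1025860474208872152587880
r28: T_28,8=27×121502371102392939781636800+393178529313073708272042624=3673742549077683082376236224; T_28,9=27×30180059720580991603896800+121502371102392939781636800=936363983558079713086850400; T_28,10=27×6121499916241722700424880+30180059720580991603896800=195460557459107504515368560; T_28,11=27×1025860474208872152587880+6121499916241722700424880=33819732719881270820297640
Read c(28,8) = 3673742549077683082376236224, c(28,9) = 936363983558079713086850400, c(28,10) = 195460557459107504515368560, c(28,11) = 33819732719881270820297640.

3673742549077683082376236224, 936363983558079713086850400, 195460557459107504515368560, 33819732719881270820297640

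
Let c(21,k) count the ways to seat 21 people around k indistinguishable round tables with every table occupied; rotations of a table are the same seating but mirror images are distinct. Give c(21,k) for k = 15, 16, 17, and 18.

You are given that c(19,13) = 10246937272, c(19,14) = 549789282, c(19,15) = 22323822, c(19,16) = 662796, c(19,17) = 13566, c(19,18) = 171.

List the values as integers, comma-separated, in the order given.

40171771630, 1672280820, 53327946, 1256850

@20  (20,14):549789282·19+10246937272→20692933630, (20,15):22323822·19+549789282→973941900, (20,16):662796·19+22323822→34916946, (20,17):13566·19+662796→920550, (20,18):171·19+13566→16815
@21  (21,15):973941900·20+20692933630→40171771630, (21,16):34916946·20+973941900→1672280820, (21,17):920550·20+34916946→53327946, (21,18):16815·20+920550→1256850
Read c(21,15) = 40171771630, c(21,16) = 1672280820, c(21,17) = 53327946, c(21,18) = 1256850.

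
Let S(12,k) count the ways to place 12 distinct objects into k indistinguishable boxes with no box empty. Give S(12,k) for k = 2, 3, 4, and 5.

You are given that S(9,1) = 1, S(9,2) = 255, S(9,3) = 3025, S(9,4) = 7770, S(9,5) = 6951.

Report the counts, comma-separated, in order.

@10  (10,1):1·1+0→1, (10,2):255·2+1→511, (10,3):3025·3+255→9330, (10,4):7770·4+3025→34105, (10,5):6951·5+7770→42525
@11  (11,1):1·1+0→1, (11,2):511·2+1→1023, (11,3):9330·3+511→28501, (11,4):34105·4+9330→145750, (11,5):42525·5+34105→246730
@12  (12,2):1023·2+1→2047, (12,3):28501·3+1023→86526, (12,4):145750·4+28501→611501, (12,5):246730·5+145750→1379400
Read S(12,2) = 2047, S(12,3) = 86526, S(12,4) = 611501, S(12,5) = 1379400.

2047, 86526, 611501, 1379400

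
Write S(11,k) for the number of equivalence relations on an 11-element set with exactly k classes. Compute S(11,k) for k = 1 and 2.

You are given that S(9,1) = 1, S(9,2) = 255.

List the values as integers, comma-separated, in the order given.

1, 1023

@10  (10,1):1·1+0→1, (10,2):255·2+1→511
@11  (11,1):1·1+0→1, (11,2):511·2+1→1023
Read S(11,1) = 1, S(11,2) = 1023.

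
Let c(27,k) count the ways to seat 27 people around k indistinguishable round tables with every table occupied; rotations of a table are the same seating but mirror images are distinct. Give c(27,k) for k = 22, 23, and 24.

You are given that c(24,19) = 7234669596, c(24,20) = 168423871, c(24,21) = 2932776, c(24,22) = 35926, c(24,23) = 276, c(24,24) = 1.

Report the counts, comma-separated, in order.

row 25: T[25][20]=24·168423871+7234669596=11276842500  T[25][21]=24·2932776+168423871=238810495  T[25][22]=24·35926+2932776=3795000  T[25][23]=24·276+35926=42550  T[25][24]=24·1+276=300
row 26: T[26][21]=25·238810495+11276842500=17247104875  T[26][22]=25·3795000+238810495=333685495  T[26][23]=25·42550+3795000=4858750  T[26][24]=25·300+42550=50050
row 27: T[27][22]=26·333685495+17247104875=25922927745  T[27][23]=26·4858750+333685495=460012995  T[27][24]=26·50050+4858750=6160050
Read c(27,22) = 25922927745, c(27,23) = 460012995, c(27,24) = 6160050.

25922927745, 460012995, 6160050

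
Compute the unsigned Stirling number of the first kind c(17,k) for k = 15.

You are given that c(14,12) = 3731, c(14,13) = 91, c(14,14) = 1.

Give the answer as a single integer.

r15: T_15,13=14×91+3731=5005; T_15,14=14×1+91=105; T_15,15=14×0+1=1
r16: T_16,14=15×105+5005=6580; T_16,15=15×1+105=120
r17: T_17,15=16×120+6580=8500
Read c(17,15) = 8500.

8500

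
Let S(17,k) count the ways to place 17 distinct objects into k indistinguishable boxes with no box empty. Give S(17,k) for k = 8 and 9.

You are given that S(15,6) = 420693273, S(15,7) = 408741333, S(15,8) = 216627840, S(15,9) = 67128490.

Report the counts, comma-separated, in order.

20415995028, 9528822303

row 16: T[16][7]=7·408741333+420693273=3281882604  T[16][8]=8·216627840+408741333=2141764053  T[16][9]=9·67128490+216627840=820784250
row 17: T[17][8]=8·2141764053+3281882604=20415995028  T[17][9]=9·820784250+2141764053=9528822303
Read S(17,8) = 20415995028, S(17,9) = 9528822303.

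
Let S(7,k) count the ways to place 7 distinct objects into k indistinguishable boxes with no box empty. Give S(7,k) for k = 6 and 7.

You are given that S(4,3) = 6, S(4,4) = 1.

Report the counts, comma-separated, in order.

21, 1

row 5: T[5][4]=4·1+6=10  T[5][5]=5·0+1=1
row 6: T[6][5]=5·1+10=15  T[6][6]=6·0+1=1
row 7: T[7][6]=6·1+15=21  T[7][7]=7·0+1=1
Read S(7,6) = 21, S(7,7) = 1.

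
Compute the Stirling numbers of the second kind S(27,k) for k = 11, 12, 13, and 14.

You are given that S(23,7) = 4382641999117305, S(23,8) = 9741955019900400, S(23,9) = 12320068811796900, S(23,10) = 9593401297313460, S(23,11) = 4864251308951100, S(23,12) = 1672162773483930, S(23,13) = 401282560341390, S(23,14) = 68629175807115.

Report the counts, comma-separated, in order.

123519417123830092365, 71823166587281982600, 29206898819153109600, 8541149231801585700

r24: T_24,8=8×9741955019900400+4382641999117305=82318282158320505; T_24,9=9×12320068811796900+9741955019900400=120622574326072500; T_24,10=10×9593401297313460+12320068811796900=108254081784931500; T_24,11=11×4864251308951100+9593401297313460=63100165695775560; T_24,12=12×1672162773483930+4864251308951100=24930204590758260; T_24,13=13×401282560341390+1672162773483930=6888836057922000; T_24,14=14×68629175807115+401282560341390=1362091021641000
r25: T_25,9=9×120622574326072500+82318282158320505=1167921451092973005; T_25,10=10×108254081784931500+120622574326072500=1203163392175387500; T_25,11=11×63100165695775560+108254081784931500=802355904438462660; T_25,12=12×24930204590758260+63100165695775560=362262620784874680; T_25,13=13×6888836057922000+24930204590758260=114485073343744260; T_25,14=14×1362091021641000+6888836057922000=25958110360896000
r26: T_26,10=10×1203163392175387500+1167921451092973005=13199555372846848005; T_26,11=11×802355904438462660+1203163392175387500=10029078340998476760; T_26,12=12×362262620784874680+802355904438462660=5149507353856958820; T_26,13=13×114485073343744260+362262620784874680=1850568574253550060; T_26,14=14×25958110360896000+114485073343744260=477898618396288260
r27: T_27,11=11×10029078340998476760+13199555372846848005=123519417123830092365; T_27,12=12×5149507353856958820+10029078340998476760=71823166587281982600; T_27,13=13×1850568574253550060+5149507353856958820=29206898819153109600; T_27,14=14×477898618396288260+1850568574253550060=8541149231801585700
Read S(27,11) = 123519417123830092365, S(27,12) = 71823166587281982600, S(27,13) = 29206898819153109600, S(27,14) = 8541149231801585700.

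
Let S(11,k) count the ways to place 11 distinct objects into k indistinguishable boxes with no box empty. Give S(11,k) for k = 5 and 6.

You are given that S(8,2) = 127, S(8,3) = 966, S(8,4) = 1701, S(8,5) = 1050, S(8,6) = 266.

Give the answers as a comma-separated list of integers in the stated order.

246730, 179487

row 9: T[9][3]=3·966+127=3025  T[9][4]=4·1701+966=7770  T[9][5]=5·1050+1701=6951  T[9][6]=6·266+1050=2646
row 10: T[10][4]=4·7770+3025=34105  T[10][5]=5·6951+7770=42525  T[10][6]=6·2646+6951=22827
row 11: T[11][5]=5·42525+34105=246730  T[11][6]=6·22827+42525=179487
Read S(11,5) = 246730, S(11,6) = 179487.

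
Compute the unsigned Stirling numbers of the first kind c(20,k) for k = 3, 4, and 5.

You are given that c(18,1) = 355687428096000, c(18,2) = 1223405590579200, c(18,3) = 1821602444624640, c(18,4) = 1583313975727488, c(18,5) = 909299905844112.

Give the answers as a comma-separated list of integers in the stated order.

668609730341153280, 610116075740491776, 371384787345228000

r19: T_19,2=18×1223405590579200+355687428096000=22376988058521600; T_19,3=18×1821602444624640+1223405590579200=34012249593822720; T_19,4=18×1583313975727488+1821602444624640=30321254007719424; T_19,5=18×909299905844112+1583313975727488=17950712280921504
r20: T_20,3=19×34012249593822720+22376988058521600=668609730341153280; T_20,4=19×30321254007719424+34012249593822720=610116075740491776; T_20,5=19×17950712280921504+30321254007719424=371384787345228000
Read c(20,3) = 668609730341153280, c(20,4) = 610116075740491776, c(20,5) = 371384787345228000.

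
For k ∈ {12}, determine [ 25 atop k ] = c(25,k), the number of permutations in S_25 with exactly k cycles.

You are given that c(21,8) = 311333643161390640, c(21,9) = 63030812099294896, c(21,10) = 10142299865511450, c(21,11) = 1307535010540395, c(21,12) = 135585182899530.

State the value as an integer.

130770928736755873500

r22: T_22,9=21×63030812099294896+311333643161390640=1634980697246583456; T_22,10=21×10142299865511450+63030812099294896=276019109275035346; T_22,11=21×1307535010540395+10142299865511450=37600535086859745; T_22,12=21×135585182899530+1307535010540395=4154823851430525
r23: T_23,10=22×276019109275035346+1634980697246583456=7707401101297361068; T_23,11=22×37600535086859745+276019109275035346=1103230881185949736; T_23,12=22×4154823851430525+37600535086859745=129006659818331295
r24: T_24,11=23×1103230881185949736+7707401101297361068=33081711368574204996; T_24,12=23×129006659818331295+1103230881185949736=4070384057007569521
r25: T_25,12=24×4070384057007569521+33081711368574204996=130770928736755873500
Read c(25,12) = 130770928736755873500.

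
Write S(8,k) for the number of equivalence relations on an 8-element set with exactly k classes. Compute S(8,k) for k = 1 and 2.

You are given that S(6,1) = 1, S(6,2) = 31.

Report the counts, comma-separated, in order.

1, 127

[7] T[7,1]:1*1+0=1 · T[7,2]:2*31+1=63
[8] T[8,1]:1*1+0=1 · T[8,2]:2*63+1=127
Read S(8,1) = 1, S(8,2) = 127.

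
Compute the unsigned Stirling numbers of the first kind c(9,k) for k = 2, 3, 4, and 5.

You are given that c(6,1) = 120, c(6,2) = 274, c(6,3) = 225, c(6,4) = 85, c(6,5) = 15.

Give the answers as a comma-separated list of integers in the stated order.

109584, 118124, 67284, 22449

r7: T_7,1=6×120+0=720; T_7,2=6×274+120=1764; T_7,3=6×225+274=1624; T_7,4=6×85+225=735; T_7,5=6×15+85=175
r8: T_8,1=7×720+0=5040; T_8,2=7×1764+720=13068; T_8,3=7×1624+1764=13132; T_8,4=7×735+1624=6769; T_8,5=7×175+735=1960
r9: T_9,2=8×13068+5040=109584; T_9,3=8×13132+13068=118124; T_9,4=8×6769+13132=67284; T_9,5=8×1960+6769=22449
Read c(9,2) = 109584, c(9,3) = 118124, c(9,4) = 67284, c(9,5) = 22449.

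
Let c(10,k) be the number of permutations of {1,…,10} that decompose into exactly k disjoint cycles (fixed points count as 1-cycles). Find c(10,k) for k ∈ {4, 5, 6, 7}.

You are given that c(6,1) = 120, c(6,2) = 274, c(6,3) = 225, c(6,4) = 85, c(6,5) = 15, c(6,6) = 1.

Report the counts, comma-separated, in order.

[7] T[7,1]:6*120+0=720 · T[7,2]:6*274+120=1764 · T[7,3]:6*225+274=1624 · T[7,4]:6*85+225=735 · T[7,5]:6*15+85=175 · T[7,6]:6*1+15=21 · T[7,7]:6*0+1=1
[8] T[8,2]:7*1764+720=13068 · T[8,3]:7*1624+1764=13132 · T[8,4]:7*735+1624=6769 · T[8,5]:7*175+735=1960 · T[8,6]:7*21+175=322 · T[8,7]:7*1+21=28
[9] T[9,3]:8*13132+13068=118124 · T[9,4]:8*6769+13132=67284 · T[9,5]:8*1960+6769=22449 · T[9,6]:8*322+1960=4536 · T[9,7]:8*28+322=546
[10] T[10,4]:9*67284+118124=723680 · T[10,5]:9*22449+67284=269325 · T[10,6]:9*4536+22449=63273 · T[10,7]:9*546+4536=9450
Read c(10,4) = 723680, c(10,5) = 269325, c(10,6) = 63273, c(10,7) = 9450.

723680, 269325, 63273, 9450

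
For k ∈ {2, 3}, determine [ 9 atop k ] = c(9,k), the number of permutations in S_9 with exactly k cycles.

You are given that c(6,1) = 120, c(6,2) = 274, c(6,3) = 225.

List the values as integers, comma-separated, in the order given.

109584, 118124

i=7: T(7,1)=0+6·120=720 | T(7,2)=120+6·274=1764 | T(7,3)=274+6·225=1624
i=8: T(8,1)=0+7·720=5040 | T(8,2)=720+7·1764=13068 | T(8,3)=1764+7·1624=13132
i=9: T(9,2)=5040+8·13068=109584 | T(9,3)=13068+8·13132=118124
Read c(9,2) = 109584, c(9,3) = 118124.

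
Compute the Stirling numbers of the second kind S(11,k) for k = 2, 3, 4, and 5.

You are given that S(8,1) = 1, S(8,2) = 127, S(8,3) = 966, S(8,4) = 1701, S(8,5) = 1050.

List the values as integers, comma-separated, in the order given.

1023, 28501, 145750, 246730

r9: T_9,1=1×1+0=1; T_9,2=2×127+1=255; T_9,3=3×966+127=3025; T_9,4=4×1701+966=7770; T_9,5=5×1050+1701=6951
r10: T_10,1=1×1+0=1; T_10,2=2×255+1=511; T_10,3=3×3025+255=9330; T_10,4=4×7770+3025=34105; T_10,5=5×6951+7770=42525
r11: T_11,2=2×511+1=1023; T_11,3=3×9330+511=28501; T_11,4=4×34105+9330=145750; T_11,5=5×42525+34105=246730
Read S(11,2) = 1023, S(11,3) = 28501, S(11,4) = 145750, S(11,5) = 246730.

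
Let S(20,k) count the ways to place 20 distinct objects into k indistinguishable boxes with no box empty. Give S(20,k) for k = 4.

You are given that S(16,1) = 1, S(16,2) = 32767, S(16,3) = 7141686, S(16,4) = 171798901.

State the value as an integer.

45232115901

r17: T_17,1=1×1+0=1; T_17,2=2×32767+1=65535; T_17,3=3×7141686+32767=21457825; T_17,4=4×171798901+7141686=694337290
r18: T_18,2=2×65535+1=131071; T_18,3=3×21457825+65535=64439010; T_18,4=4×694337290+21457825=2798806985
r19: T_19,3=3×64439010+131071=193448101; T_19,4=4×2798806985+64439010=11259666950
r20: T_20,4=4×11259666950+193448101=45232115901
Read S(20,4) = 45232115901.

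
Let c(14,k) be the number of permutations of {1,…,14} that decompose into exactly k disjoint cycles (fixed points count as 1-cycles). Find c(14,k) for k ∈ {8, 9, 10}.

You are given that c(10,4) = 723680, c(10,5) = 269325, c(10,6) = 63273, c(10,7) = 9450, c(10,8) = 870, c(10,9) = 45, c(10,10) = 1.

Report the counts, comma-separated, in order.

135036473, 16669653, 1474473

[11] T[11,5]:10*269325+723680=3416930 · T[11,6]:10*63273+269325=902055 · T[11,7]:10*9450+63273=157773 · T[11,8]:10*870+9450=18150 · T[11,9]:10*45+870=1320 · T[11,10]:10*1+45=55
[12] T[12,6]:11*902055+3416930=13339535 · T[12,7]:11*157773+902055=2637558 · T[12,8]:11*18150+157773=357423 · T[12,9]:11*1320+18150=32670 · T[12,10]:11*55+1320=1925
[13] T[13,7]:12*2637558+13339535=44990231 · T[13,8]:12*357423+2637558=6926634 · T[13,9]:12*32670+357423=749463 · T[13,10]:12*1925+32670=55770
[14] T[14,8]:13*6926634+44990231=135036473 · T[14,9]:13*749463+6926634=16669653 · T[14,10]:13*55770+749463=1474473
Read c(14,8) = 135036473, c(14,9) = 16669653, c(14,10) = 1474473.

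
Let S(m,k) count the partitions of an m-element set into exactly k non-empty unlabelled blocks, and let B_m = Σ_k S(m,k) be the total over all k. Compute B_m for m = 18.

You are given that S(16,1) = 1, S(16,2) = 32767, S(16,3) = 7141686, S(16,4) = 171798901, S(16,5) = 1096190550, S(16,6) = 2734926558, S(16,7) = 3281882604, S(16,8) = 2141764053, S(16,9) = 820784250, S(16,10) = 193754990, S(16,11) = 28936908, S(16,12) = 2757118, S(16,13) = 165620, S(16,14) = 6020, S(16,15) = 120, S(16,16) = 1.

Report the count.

682076806159

i=17: T(17,1)=0+1·1=1 | T(17,2)=1+2·32767=65535 | T(17,3)=32767+3·7141686=21457825 | T(17,4)=7141686+4·171798901=694337290 | T(17,5)=171798901+5·1096190550=5652751651 | T(17,6)=1096190550+6·2734926558=17505749898 | T(17,7)=2734926558+7·3281882604=25708104786 | T(17,8)=3281882604+8·2141764053=20415995028 | T(17,9)=2141764053+9·820784250=9528822303 | T(17,10)=820784250+10·193754990=2758334150 | T(17,11)=193754990+11·28936908=512060978 | T(17,12)=28936908+12·2757118=62022324 | T(17,13)=2757118+13·165620=4910178 | T(17,14)=165620+14·6020=249900 | T(17,15)=6020+15·120=7820 | T(17,16)=120+16·1=136 | T(17,17)=1+17·0=1
i=18: T(18,1)=0+1·1=1 | T(18,2)=1+2·65535=131071 | T(18,3)=65535+3·21457825=64439010 | T(18,4)=21457825+4·694337290=2798806985 | T(18,5)=694337290+5·5652751651=28958095545 | T(18,6)=5652751651+6·17505749898=110687251039 | T(18,7)=17505749898+7·25708104786=197462483400 | T(18,8)=25708104786+8·20415995028=189036065010 | T(18,9)=20415995028+9·9528822303=106175395755 | T(18,10)=9528822303+10·2758334150=37112163803 | T(18,11)=2758334150+11·512060978=8391004908 | T(18,12)=512060978+12·62022324=1256328866 | T(18,13)=62022324+13·4910178=125854638 | T(18,14)=4910178+14·249900=8408778 | T(18,15)=249900+15·7820=367200 | T(18,16)=7820+16·136=9996 | T(18,17)=136+17·1=153 | T(18,18)=1+18·0=1
B_18 = ΣS(18,k) = 1+131071+64439010+2798806985+28958095545+110687251039+197462483400+189036065010+106175395755+37112163803+8391004908+1256328866+125854638+8408778+367200+9996+153+1 = 682076806159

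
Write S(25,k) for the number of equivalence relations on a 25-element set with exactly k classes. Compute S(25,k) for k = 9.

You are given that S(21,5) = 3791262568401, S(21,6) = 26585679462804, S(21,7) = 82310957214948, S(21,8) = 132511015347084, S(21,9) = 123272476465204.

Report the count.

1167921451092973005

row 22: T[22][6]=6·26585679462804+3791262568401=163305339345225  T[22][7]=7·82310957214948+26585679462804=602762379967440  T[22][8]=8·132511015347084+82310957214948=1142399079991620  T[22][9]=9·123272476465204+132511015347084=1241963303533920
row 23: T[23][7]=7·602762379967440+163305339345225=4382641999117305  T[23][8]=8·1142399079991620+602762379967440=9741955019900400  T[23][9]=9·1241963303533920+1142399079991620=12320068811796900
row 24: T[24][8]=8·9741955019900400+4382641999117305=82318282158320505  T[24][9]=9·12320068811796900+9741955019900400=120622574326072500
row 25: T[25][9]=9·120622574326072500+82318282158320505=1167921451092973005
Read S(25,9) = 1167921451092973005.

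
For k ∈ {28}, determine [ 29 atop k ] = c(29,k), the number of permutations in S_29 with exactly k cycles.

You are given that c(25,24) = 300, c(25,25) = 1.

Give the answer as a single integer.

@26  (26,25):1·25+300→325, (26,26):0·25+1→1
@27  (27,26):1·26+325→351, (27,27):0·26+1→1
@28  (28,27):1·27+351→378, (28,28):0·27+1→1
@29  (29,28):1·28+378→406
Read c(29,28) = 406.

406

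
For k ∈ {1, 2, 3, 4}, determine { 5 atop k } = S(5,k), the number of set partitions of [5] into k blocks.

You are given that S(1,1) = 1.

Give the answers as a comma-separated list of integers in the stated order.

row 2: T[2][1]=1·1+0=1  T[2][2]=2·0+1=1
row 3: T[3][1]=1·1+0=1  T[3][2]=2·1+1=3  T[3][3]=3·0+1=1
row 4: T[4][1]=1·1+0=1  T[4][2]=2·3+1=7  T[4][3]=3·1+3=6  T[4][4]=4·0+1=1
row 5: T[5][1]=1·1+0=1  T[5][2]=2·7+1=15  T[5][3]=3·6+7=25  T[5][4]=4·1+6=10
Read S(5,1) = 1, S(5,2) = 15, S(5,3) = 25, S(5,4) = 10.

1, 15, 25, 10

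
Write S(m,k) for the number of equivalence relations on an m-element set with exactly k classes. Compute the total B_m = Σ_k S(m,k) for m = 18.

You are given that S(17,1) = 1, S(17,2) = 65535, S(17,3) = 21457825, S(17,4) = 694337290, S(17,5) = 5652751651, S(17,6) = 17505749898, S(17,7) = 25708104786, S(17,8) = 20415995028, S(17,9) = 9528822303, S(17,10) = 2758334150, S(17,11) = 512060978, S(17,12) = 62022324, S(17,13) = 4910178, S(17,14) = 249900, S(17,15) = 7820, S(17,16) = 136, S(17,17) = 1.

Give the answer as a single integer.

682076806159

@18  (18,1):1·1+0→1, (18,2):65535·2+1→131071, (18,3):21457825·3+65535→64439010, (18,4):694337290·4+21457825→2798806985, (18,5):5652751651·5+694337290→28958095545, (18,6):17505749898·6+5652751651→110687251039, (18,7):25708104786·7+17505749898→197462483400, (18,8):20415995028·8+25708104786→189036065010, (18,9):9528822303·9+20415995028→106175395755, (18,10):2758334150·10+9528822303→37112163803, (18,11):512060978·11+2758334150→8391004908, (18,12):62022324·12+512060978→1256328866, (18,13):4910178·13+62022324→125854638, (18,14):249900·14+4910178→8408778, (18,15):7820·15+249900→367200, (18,16):136·16+7820→9996, (18,17):1·17+136→153, (18,18):0·18+1→1
B_18 = ΣS(18,k) = 1+131071+64439010+2798806985+28958095545+110687251039+197462483400+189036065010+106175395755+37112163803+8391004908+1256328866+125854638+8408778+367200+9996+153+1 = 682076806159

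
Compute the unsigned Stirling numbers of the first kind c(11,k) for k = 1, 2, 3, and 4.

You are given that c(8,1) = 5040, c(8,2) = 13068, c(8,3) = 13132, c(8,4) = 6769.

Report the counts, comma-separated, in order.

@9  (9,1):5040·8+0→40320, (9,2):13068·8+5040→109584, (9,3):13132·8+13068→118124, (9,4):6769·8+13132→67284
@10  (10,1):40320·9+0→362880, (10,2):109584·9+40320→1026576, (10,3):118124·9+109584→1172700, (10,4):67284·9+118124→723680
@11  (11,1):362880·10+0→3628800, (11,2):1026576·10+362880→10628640, (11,3):1172700·10+1026576→12753576, (11,4):723680·10+1172700→8409500
Read c(11,1) = 3628800, c(11,2) = 10628640, c(11,3) = 12753576, c(11,4) = 8409500.

3628800, 10628640, 12753576, 8409500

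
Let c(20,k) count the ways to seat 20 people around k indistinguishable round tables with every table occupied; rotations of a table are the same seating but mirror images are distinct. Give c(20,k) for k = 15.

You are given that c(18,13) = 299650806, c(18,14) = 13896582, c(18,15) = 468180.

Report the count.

973941900

r19: T_19,14=18×13896582+299650806=549789282; T_19,15=18×468180+13896582=22323822
r20: T_20,15=19×22323822+549789282=973941900
Read c(20,15) = 973941900.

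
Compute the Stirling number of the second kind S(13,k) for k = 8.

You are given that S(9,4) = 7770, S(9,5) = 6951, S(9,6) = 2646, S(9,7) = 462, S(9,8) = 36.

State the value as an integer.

row 10: T[10][5]=5·6951+7770=42525  T[10][6]=6·2646+6951=22827  T[10][7]=7·462+2646=5880  T[10][8]=8·36+462=750
row 11: T[11][6]=6·22827+42525=179487  T[11][7]=7·5880+22827=63987  T[11][8]=8·750+5880=11880
row 12: T[12][7]=7·63987+179487=627396  T[12][8]=8·11880+63987=159027
row 13: T[13][8]=8·159027+627396=1899612
Read S(13,8) = 1899612.

1899612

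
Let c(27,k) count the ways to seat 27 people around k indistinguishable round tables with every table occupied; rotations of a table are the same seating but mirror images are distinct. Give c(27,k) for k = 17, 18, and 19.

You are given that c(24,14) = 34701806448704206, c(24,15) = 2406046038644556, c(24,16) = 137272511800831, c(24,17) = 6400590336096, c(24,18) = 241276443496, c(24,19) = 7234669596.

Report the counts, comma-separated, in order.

row 25: T[25][15]=24·2406046038644556+34701806448704206=92446911376173550  T[25][16]=24·137272511800831+2406046038644556=5700586321864500  T[25][17]=24·6400590336096+137272511800831=290886679867135  T[25][18]=24·241276443496+6400590336096=12191224980000  T[25][19]=24·7234669596+241276443496=414908513800
row 26: T[26][16]=25·5700586321864500+92446911376173550=234961569422786050  T[26][17]=25·290886679867135+5700586321864500=12972753318542875  T[26][18]=25·12191224980000+290886679867135=595667304367135  T[26][19]=25·414908513800+12191224980000=22563937825000
row 27: T[27][17]=26·12972753318542875+234961569422786050=572253155704900800  T[27][18]=26·595667304367135+12972753318542875=28460103232088385  T[27][19]=26·22563937825000+595667304367135=1182329687817135
Read c(27,17) = 572253155704900800, c(27,18) = 28460103232088385, c(27,19) = 1182329687817135.

572253155704900800, 28460103232088385, 1182329687817135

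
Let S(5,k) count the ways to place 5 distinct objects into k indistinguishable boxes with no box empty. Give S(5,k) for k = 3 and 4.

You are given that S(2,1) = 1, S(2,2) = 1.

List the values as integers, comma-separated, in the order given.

r3: T_3,1=1×1+0=1; T_3,2=2×1+1=3; T_3,3=3×0+1=1
r4: T_4,2=2×3+1=7; T_4,3=3×1+3=6; T_4,4=4×0+1=1
r5: T_5,3=3×6+7=25; T_5,4=4×1+6=10
Read S(5,3) = 25, S(5,4) = 10.

25, 10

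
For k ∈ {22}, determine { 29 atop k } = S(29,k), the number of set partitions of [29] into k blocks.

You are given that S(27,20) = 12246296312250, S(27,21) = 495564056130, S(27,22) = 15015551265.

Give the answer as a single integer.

i=28: T(28,21)=12246296312250+21·495564056130=22653141490980 | T(28,22)=495564056130+22·15015551265=825906183960
i=29: T(29,22)=22653141490980+22·825906183960=40823077538100
Read S(29,22) = 40823077538100.

40823077538100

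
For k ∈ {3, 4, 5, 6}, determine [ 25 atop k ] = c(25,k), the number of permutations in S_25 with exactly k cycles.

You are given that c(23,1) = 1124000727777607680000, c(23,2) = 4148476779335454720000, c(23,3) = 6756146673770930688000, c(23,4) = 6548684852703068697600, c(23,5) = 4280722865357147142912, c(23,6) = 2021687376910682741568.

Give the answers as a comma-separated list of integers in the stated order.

r24: T_24,2=23×4148476779335454720000+1124000727777607680000=96538966652493066240000; T_24,3=23×6756146673770930688000+4148476779335454720000=159539850276066860544000; T_24,4=23×6548684852703068697600+6756146673770930688000=157375898285941510732800; T_24,5=23×4280722865357147142912+6548684852703068697600=105005310755917452984576; T_24,6=23×2021687376910682741568+4280722865357147142912=50779532534302850198976
r25: T_25,3=24×159539850276066860544000+96538966652493066240000=3925495373278097719296000; T_25,4=24×157375898285941510732800+159539850276066860544000=3936561409138663118131200; T_25,5=24×105005310755917452984576+157375898285941510732800=2677503356427960382362624; T_25,6=24×50779532534302850198976+105005310755917452984576=1323714091579185857760000
Read c(25,3) = 3925495373278097719296000, c(25,4) = 3936561409138663118131200, c(25,5) = 2677503356427960382362624, c(25,6) = 1323714091579185857760000.

3925495373278097719296000, 3936561409138663118131200, 2677503356427960382362624, 1323714091579185857760000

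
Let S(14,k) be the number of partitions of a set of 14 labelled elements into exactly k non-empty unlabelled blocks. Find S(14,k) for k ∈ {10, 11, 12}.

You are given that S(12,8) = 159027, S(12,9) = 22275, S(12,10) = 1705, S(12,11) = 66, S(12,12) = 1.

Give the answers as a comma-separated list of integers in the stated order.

r13: T_13,9=9×22275+159027=359502; T_13,10=10×1705+22275=39325; T_13,11=11×66+1705=2431; T_13,12=12×1+66=78
r14: T_14,10=10×39325+359502=752752; T_14,11=11×2431+39325=66066; T_14,12=12×78+2431=3367
Read S(14,10) = 752752, S(14,11) = 66066, S(14,12) = 3367.

752752, 66066, 3367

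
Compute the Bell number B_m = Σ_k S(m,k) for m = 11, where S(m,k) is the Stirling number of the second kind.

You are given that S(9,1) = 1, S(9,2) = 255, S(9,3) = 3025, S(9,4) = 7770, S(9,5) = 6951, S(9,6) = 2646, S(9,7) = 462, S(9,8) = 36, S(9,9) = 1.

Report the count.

678570

i=10: T(10,1)=0+1·1=1 | T(10,2)=1+2·255=511 | T(10,3)=255+3·3025=9330 | T(10,4)=3025+4·7770=34105 | T(10,5)=7770+5·6951=42525 | T(10,6)=6951+6·2646=22827 | T(10,7)=2646+7·462=5880 | T(10,8)=462+8·36=750 | T(10,9)=36+9·1=45 | T(10,10)=1+10·0=1
i=11: T(11,1)=0+1·1=1 | T(11,2)=1+2·511=1023 | T(11,3)=511+3·9330=28501 | T(11,4)=9330+4·34105=145750 | T(11,5)=34105+5·42525=246730 | T(11,6)=42525+6·22827=179487 | T(11,7)=22827+7·5880=63987 | T(11,8)=5880+8·750=11880 | T(11,9)=750+9·45=1155 | T(11,10)=45+10·1=55 | T(11,11)=1+11·0=1
B_11 = ΣS(11,k) = 1+1023+28501+145750+246730+179487+63987+11880+1155+55+1 = 678570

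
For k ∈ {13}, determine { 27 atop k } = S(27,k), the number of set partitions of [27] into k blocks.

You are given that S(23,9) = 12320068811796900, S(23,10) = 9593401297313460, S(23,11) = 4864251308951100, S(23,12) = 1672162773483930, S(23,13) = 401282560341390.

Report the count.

29206898819153109600

i=24: T(24,10)=12320068811796900+10·9593401297313460=108254081784931500 | T(24,11)=9593401297313460+11·4864251308951100=63100165695775560 | T(24,12)=4864251308951100+12·1672162773483930=24930204590758260 | T(24,13)=1672162773483930+13·401282560341390=6888836057922000
i=25: T(25,11)=108254081784931500+11·63100165695775560=802355904438462660 | T(25,12)=63100165695775560+12·24930204590758260=362262620784874680 | T(25,13)=24930204590758260+13·6888836057922000=114485073343744260
i=26: T(26,12)=802355904438462660+12·362262620784874680=5149507353856958820 | T(26,13)=362262620784874680+13·114485073343744260=1850568574253550060
i=27: T(27,13)=5149507353856958820+13·1850568574253550060=29206898819153109600
Read S(27,13) = 29206898819153109600.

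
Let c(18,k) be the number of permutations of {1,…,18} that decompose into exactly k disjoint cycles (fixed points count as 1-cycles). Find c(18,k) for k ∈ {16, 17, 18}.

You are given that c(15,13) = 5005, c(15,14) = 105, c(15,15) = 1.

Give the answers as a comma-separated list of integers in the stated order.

row 16: T[16][14]=15·105+5005=6580  T[16][15]=15·1+105=120  T[16][16]=15·0+1=1
row 17: T[17][15]=16·120+6580=8500  T[17][16]=16·1+120=136  T[17][17]=16·0+1=1
row 18: T[18][16]=17·136+8500=10812  T[18][17]=17·1+136=153  T[18][18]=17·0+1=1
Read c(18,16) = 10812, c(18,17) = 153, c(18,18) = 1.

10812, 153, 1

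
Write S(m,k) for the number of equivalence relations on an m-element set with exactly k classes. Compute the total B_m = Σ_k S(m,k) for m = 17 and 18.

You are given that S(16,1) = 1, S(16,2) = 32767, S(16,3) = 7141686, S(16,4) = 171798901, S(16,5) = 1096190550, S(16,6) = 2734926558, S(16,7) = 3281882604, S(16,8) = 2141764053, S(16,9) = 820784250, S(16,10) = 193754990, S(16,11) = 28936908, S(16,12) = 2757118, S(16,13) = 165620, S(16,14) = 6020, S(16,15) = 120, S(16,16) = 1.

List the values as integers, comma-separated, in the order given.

82864869804, 682076806159

[17] T[17,1]:1*1+0=1 · T[17,2]:2*32767+1=65535 · T[17,3]:3*7141686+32767=21457825 · T[17,4]:4*171798901+7141686=694337290 · T[17,5]:5*1096190550+171798901=5652751651 · T[17,6]:6*2734926558+1096190550=17505749898 · T[17,7]:7*3281882604+2734926558=25708104786 · T[17,8]:8*2141764053+3281882604=20415995028 · T[17,9]:9*820784250+2141764053=9528822303 · T[17,10]:10*193754990+820784250=2758334150 · T[17,11]:11*28936908+193754990=512060978 · T[17,12]:12*2757118+28936908=62022324 · T[17,13]:13*165620+2757118=4910178 · T[17,14]:14*6020+165620=249900 · T[17,15]:15*120+6020=7820 · T[17,16]:16*1+120=136 · T[17,17]:17*0+1=1
[18] T[18,1]:1*1+0=1 · T[18,2]:2*65535+1=131071 · T[18,3]:3*21457825+65535=64439010 · T[18,4]:4*694337290+21457825=2798806985 · T[18,5]:5*5652751651+694337290=28958095545 · T[18,6]:6*17505749898+5652751651=110687251039 · T[18,7]:7*25708104786+17505749898=197462483400 · T[18,8]:8*20415995028+25708104786=189036065010 · T[18,9]:9*9528822303+20415995028=106175395755 · T[18,10]:10*2758334150+9528822303=37112163803 · T[18,11]:11*512060978+2758334150=8391004908 · T[18,12]:12*62022324+512060978=1256328866 · T[18,13]:13*4910178+62022324=125854638 · T[18,14]:14*249900+4910178=8408778 · T[18,15]:15*7820+249900=367200 · T[18,16]:16*136+7820=9996 · T[18,17]:17*1+136=153 · T[18,18]:18*0+1=1
B_17 = ΣS(17,k) = 1+65535+21457825+694337290+5652751651+17505749898+25708104786+20415995028+9528822303+2758334150+512060978+62022324+4910178+249900+7820+136+1 = 82864869804
B_18 = ΣS(18,k) = 1+131071+64439010+2798806985+28958095545+110687251039+197462483400+189036065010+106175395755+37112163803+8391004908+1256328866+125854638+8408778+367200+9996+153+1 = 682076806159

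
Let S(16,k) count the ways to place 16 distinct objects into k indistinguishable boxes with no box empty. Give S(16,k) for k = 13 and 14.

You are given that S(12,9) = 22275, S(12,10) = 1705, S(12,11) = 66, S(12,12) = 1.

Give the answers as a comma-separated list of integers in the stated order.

165620, 6020

[13] T[13,10]:10*1705+22275=39325 · T[13,11]:11*66+1705=2431 · T[13,12]:12*1+66=78 · T[13,13]:13*0+1=1
[14] T[14,11]:11*2431+39325=66066 · T[14,12]:12*78+2431=3367 · T[14,13]:13*1+78=91 · T[14,14]:14*0+1=1
[15] T[15,12]:12*3367+66066=106470 · T[15,13]:13*91+3367=4550 · T[15,14]:14*1+91=105
[16] T[16,13]:13*4550+106470=165620 · T[16,14]:14*105+4550=6020
Read S(16,13) = 165620, S(16,14) = 6020.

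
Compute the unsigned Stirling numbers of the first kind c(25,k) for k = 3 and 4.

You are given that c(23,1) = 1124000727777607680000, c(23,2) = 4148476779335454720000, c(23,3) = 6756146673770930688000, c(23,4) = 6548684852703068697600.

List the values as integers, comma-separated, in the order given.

i=24: T(24,2)=1124000727777607680000+23·4148476779335454720000=96538966652493066240000 | T(24,3)=4148476779335454720000+23·6756146673770930688000=159539850276066860544000 | T(24,4)=6756146673770930688000+23·6548684852703068697600=157375898285941510732800
i=25: T(25,3)=96538966652493066240000+24·159539850276066860544000=3925495373278097719296000 | T(25,4)=159539850276066860544000+24·157375898285941510732800=3936561409138663118131200
Read c(25,3) = 3925495373278097719296000, c(25,4) = 3936561409138663118131200.

3925495373278097719296000, 3936561409138663118131200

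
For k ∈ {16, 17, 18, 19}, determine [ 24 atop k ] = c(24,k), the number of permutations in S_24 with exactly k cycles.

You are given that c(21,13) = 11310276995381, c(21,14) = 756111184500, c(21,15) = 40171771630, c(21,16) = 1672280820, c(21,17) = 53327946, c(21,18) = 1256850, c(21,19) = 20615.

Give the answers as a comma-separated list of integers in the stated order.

137272511800831, 6400590336096, 241276443496, 7234669596

r22: T_22,14=21×756111184500+11310276995381=27188611869881; T_22,15=21×40171771630+756111184500=1599718388730; T_22,16=21×1672280820+40171771630=75289668850; T_22,17=21×53327946+1672280820=2792167686; T_22,18=21×1256850+53327946=79721796; T_22,19=21×20615+1256850=1689765
r23: T_23,15=22×1599718388730+27188611869881=62382416421941; T_23,16=22×75289668850+1599718388730=3256091103430; T_23,17=22×2792167686+75289668850=136717357942; T_23,18=22×79721796+2792167686=4546047198; T_23,19=22×1689765+79721796=116896626
r24: T_24,16=23×3256091103430+62382416421941=137272511800831; T_24,17=23×136717357942+3256091103430=6400590336096; T_24,18=23×4546047198+136717357942=241276443496; T_24,19=23×116896626+4546047198=7234669596
Read c(24,16) = 137272511800831, c(24,17) = 6400590336096, c(24,18) = 241276443496, c(24,19) = 7234669596.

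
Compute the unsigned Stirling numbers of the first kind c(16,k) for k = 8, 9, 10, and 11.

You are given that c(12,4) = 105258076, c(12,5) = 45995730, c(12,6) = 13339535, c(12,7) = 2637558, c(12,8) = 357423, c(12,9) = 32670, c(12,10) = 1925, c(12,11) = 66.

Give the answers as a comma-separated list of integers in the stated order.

[13] T[13,5]:12*45995730+105258076=657206836 · T[13,6]:12*13339535+45995730=206070150 · T[13,7]:12*2637558+13339535=44990231 · T[13,8]:12*357423+2637558=6926634 · T[13,9]:12*32670+357423=749463 · T[13,10]:12*1925+32670=55770 · T[13,11]:12*66+1925=2717
[14] T[14,6]:13*206070150+657206836=3336118786 · T[14,7]:13*44990231+206070150=790943153 · T[14,8]:13*6926634+44990231=135036473 · T[14,9]:13*749463+6926634=16669653 · T[14,10]:13*55770+749463=1474473 · T[14,11]:13*2717+55770=91091
[15] T[15,7]:14*790943153+3336118786=14409322928 · T[15,8]:14*135036473+790943153=2681453775 · T[15,9]:14*16669653+135036473=368411615 · T[15,10]:14*1474473+16669653=37312275 · T[15,11]:14*91091+1474473=2749747
[16] T[16,8]:15*2681453775+14409322928=54631129553 · T[16,9]:15*368411615+2681453775=8207628000 · T[16,10]:15*37312275+368411615=928095740 · T[16,11]:15*2749747+37312275=78558480
Read c(16,8) = 54631129553, c(16,9) = 8207628000, c(16,10) = 928095740, c(16,11) = 78558480.

54631129553, 8207628000, 928095740, 78558480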